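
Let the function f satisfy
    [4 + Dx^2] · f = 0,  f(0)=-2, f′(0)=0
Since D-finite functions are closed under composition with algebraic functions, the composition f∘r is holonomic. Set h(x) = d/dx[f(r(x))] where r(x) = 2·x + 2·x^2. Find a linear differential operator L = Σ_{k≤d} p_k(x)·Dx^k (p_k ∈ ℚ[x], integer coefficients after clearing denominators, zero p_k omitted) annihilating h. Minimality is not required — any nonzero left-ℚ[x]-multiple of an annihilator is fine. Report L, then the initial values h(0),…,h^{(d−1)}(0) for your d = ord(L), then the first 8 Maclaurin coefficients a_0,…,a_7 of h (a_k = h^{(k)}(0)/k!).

L = (28 + 128·x + 384·x^2 + 512·x^3 + 256·x^4) + (-6 - 12·x)·Dx + (1 + 4·x + 4·x^2)·Dx^2  (order 2).
h: a_k = 0, 32, 96, -64/3, -1280/3, -10496/15, -1792/15, 368128/315, …
ICs: h(0) = 0, h′(0) = 32.

f: a_k = -2, 0, 4, 0, -4/3, 0, 8/45, 0, …
L₀ from L_f via x↦r, Dx↦r'^{-1}Dx.
h₀' ⇒ L via d/dx closure of L₀.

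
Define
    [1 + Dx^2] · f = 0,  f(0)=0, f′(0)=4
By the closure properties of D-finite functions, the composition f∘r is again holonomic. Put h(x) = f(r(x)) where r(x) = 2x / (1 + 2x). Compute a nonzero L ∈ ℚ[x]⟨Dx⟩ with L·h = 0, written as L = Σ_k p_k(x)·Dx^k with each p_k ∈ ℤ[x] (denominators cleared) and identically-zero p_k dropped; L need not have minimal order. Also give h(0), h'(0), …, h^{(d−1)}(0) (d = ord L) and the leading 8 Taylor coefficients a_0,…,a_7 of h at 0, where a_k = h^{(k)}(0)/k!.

L = 4 + (4 + 24·x + 48·x^2 + 32·x^3)·Dx + (1 + 8·x + 24·x^2 + 32·x^3 + 16·x^4)·Dx^2  (order 2).
h: a_k = 0, 8, -16, 80/3, -32, 16/15, 160, -221792/315, …
ICs: h(0) = 0, h′(0) = 8.

f: a_k = 0, 4, 0, -2/3, 0, 1/30, 0, -1/1260, …
Substitute x→r, Dx→(1/r')Dx; clear ⇒ L₀.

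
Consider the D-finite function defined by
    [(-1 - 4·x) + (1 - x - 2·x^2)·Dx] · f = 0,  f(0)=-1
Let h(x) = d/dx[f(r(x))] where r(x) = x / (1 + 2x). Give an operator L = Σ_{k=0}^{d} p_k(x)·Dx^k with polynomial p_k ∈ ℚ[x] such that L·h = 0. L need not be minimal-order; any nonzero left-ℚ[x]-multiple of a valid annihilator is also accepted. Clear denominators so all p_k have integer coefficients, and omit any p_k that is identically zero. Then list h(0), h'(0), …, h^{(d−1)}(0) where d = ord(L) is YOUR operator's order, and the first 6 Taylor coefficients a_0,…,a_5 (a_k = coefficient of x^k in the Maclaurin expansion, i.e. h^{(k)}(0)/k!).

f: a_k = -1, -1, -3, -5, -11, -21, …
Change of var in L_f (x↦r) gives L₀.
h₀' ⇒ L via d/dx closure of L₀.
L = 2 + (-1 - 11·x - 36·x^2 - 36·x^3)·Dx  (order 1).
h: a_k = -1, -2, 9, -36, 135, -486, …
ICs: h(0) = -1.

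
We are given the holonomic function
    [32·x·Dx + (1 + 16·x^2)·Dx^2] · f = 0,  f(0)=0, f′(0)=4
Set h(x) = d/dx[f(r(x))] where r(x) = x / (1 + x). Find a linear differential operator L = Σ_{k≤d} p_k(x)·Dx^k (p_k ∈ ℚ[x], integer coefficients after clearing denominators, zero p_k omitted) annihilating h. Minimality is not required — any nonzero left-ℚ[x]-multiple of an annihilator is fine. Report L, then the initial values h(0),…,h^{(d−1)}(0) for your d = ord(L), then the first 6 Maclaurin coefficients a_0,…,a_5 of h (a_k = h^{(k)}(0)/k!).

L = (2 + 34·x) + (1 + 2·x + 17·x^2)·Dx  (order 1).
h: a_k = 4, -8, -52, 240, 404, -4888, …
ICs: h(0) = 4.

f: a_k = 0, 4, 0, -64/3, 0, 1024/5, …
Change of var in L_f (x↦r) gives L₀.
h=h₀': d/dx-closure on L₀ ⇒ L.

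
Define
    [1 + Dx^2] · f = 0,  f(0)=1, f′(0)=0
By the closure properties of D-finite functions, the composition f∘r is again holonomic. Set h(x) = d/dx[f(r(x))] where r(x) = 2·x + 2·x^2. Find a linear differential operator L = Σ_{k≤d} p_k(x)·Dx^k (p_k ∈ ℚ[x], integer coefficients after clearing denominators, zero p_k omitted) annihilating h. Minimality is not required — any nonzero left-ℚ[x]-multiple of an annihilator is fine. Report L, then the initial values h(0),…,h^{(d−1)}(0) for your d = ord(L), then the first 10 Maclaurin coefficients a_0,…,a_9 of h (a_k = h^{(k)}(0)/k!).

L = (16 + 32·x + 96·x^2 + 128·x^3 + 64·x^4) + (-6 - 12·x)·Dx + (1 + 4·x + 4·x^2)·Dx^2  (order 2).
h: a_k = 0, -4, -12, -16/3, 40/3, 352/15, 224/15, -1664/315, -544/35, -32768/2835, …
ICs: h(0) = 0, h′(0) = -4.

f: a_k = 1, 0, -1/2, 0, 1/24, 0, -1/720, 0, 1/40320, 0, …
Substitute x→r, Dx→(1/r')Dx; clear ⇒ L₀.
h=h₀': d/dx-closure on L₀ ⇒ L.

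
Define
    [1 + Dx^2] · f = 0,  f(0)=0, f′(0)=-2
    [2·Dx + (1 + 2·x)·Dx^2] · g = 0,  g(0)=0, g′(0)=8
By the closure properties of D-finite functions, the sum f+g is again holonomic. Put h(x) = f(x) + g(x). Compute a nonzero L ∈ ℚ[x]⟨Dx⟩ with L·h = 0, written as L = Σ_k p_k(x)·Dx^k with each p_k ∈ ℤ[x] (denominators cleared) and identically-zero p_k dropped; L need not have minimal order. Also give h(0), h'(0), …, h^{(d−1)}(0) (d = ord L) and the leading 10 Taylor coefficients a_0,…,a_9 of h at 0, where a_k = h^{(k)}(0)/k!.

f: a_k = 0, -2, 0, 1/3, 0, -1/60, 0, 1/2520, 0, -1/181440, …
g: a_k = 0, 8, -8, 32/3, -16, 128/5, -128/3, 512/7, -128, 2048/9, …
Weyl lclm of L_f,L_g ⇒ L₀ (ord ≤ 4).
L = (50 + 8·x + 8·x^2)·Dx + (9 + 22·x + 12·x^2 + 8·x^3)·Dx^2 + (50 + 8·x + 8·x^2)·Dx^3 + (9 + 22·x + 12·x^2 + 8·x^3)·Dx^4  (order 4).
h: a_k = 0, 6, -8, 11, -16, 307/12, -128/3, 184321/2520, -128, 41287679/181440, …
ICs: h(0) = 0, h′(0) = 6, h′′(0) = -16, h′′′(0) = 66.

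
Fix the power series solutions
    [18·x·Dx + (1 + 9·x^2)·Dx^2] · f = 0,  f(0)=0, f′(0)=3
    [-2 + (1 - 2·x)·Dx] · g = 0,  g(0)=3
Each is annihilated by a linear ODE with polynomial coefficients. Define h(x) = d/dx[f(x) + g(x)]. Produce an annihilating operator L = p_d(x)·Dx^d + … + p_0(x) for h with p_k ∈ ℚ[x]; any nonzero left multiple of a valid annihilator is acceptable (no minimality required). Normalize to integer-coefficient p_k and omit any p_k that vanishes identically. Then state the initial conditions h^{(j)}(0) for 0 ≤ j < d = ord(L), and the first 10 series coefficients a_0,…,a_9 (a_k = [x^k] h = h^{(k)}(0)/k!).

L = (36 - 288·x - 972·x^2) + (-21 + 36·x - 9·x^2 - 972·x^3)·Dx + (2 + 5·x + 45·x^3 - 162·x^4)·Dx^2  (order 2).
h: a_k = 9, 24, 45, 192, 723, 1152, 501, 6144, 33507, 30720, …
ICs: h(0) = 9, h′(0) = 24.

f: a_k = 0, 3, 0, -9, 0, 243/5, 0, -2187/7, 0, 2187, …
g: a_k = 3, 6, 12, 24, 48, 96, 192, 384, 768, 1536, …
f+g: L₀ = lclm(L_f,L_g), ord ≤ 2+1.
Differentiate: ansatz ord ≤ ord L₀ ⇒ L.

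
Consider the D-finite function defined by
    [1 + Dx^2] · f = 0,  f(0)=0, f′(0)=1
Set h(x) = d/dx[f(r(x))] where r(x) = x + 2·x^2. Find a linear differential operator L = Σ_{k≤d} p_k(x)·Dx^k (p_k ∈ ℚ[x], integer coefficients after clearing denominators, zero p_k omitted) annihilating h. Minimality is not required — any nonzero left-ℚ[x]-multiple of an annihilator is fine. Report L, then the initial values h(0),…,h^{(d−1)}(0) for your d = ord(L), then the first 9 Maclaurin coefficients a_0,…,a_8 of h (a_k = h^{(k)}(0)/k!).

f: a_k = 0, 1, 0, -1/6, 0, 1/120, 0, -1/5040, 0, …
L₀ from L_f via x↦r, Dx↦r'^{-1}Dx.
Derive L from L₀ (diff closure).
L = (49 + 16·x + 96·x^2 + 256·x^3 + 256·x^4) + (-12 - 48·x)·Dx + (1 + 8·x + 16·x^2)·Dx^2  (order 2).
h: a_k = 1, 4, -1/2, -4, -239/24, -15/2, 1679/720, 239/45, 235873/40320, …
ICs: h(0) = 1, h′(0) = 4.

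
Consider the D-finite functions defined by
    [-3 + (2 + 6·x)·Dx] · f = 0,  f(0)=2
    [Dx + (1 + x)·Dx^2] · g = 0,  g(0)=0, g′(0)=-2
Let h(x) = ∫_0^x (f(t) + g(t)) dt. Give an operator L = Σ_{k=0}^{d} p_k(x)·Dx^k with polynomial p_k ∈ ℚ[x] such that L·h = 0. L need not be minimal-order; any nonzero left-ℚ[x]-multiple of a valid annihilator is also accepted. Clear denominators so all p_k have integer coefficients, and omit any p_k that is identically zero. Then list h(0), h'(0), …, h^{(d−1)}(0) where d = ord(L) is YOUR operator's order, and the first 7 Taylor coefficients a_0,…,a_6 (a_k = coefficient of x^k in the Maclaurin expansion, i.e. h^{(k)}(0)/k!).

L = (-15 + 9·x)·Dx^2 + (-19 - 6·x + 45·x^2)·Dx^3 + (-2 - 2·x + 18·x^2 + 18·x^3)·Dx^4  (order 4).
h: a_k = 0, 2, 1/2, -5/12, 65/96, -373/320, 8249/3840, …
ICs: h(0) = 0, h′(0) = 2, h′′(0) = 1, h′′′(0) = -5/2.

f: a_k = 2, 3, -9/4, 27/8, -405/64, 1701/128, -15309/512, …
g: a_k = 0, -2, 1, -2/3, 1/2, -2/5, 1/3, …
Weyl lclm of L_f,L_g ⇒ L₀ (ord ≤ 3).
h=∫₀ˣh₀: take L = L₀·Dx.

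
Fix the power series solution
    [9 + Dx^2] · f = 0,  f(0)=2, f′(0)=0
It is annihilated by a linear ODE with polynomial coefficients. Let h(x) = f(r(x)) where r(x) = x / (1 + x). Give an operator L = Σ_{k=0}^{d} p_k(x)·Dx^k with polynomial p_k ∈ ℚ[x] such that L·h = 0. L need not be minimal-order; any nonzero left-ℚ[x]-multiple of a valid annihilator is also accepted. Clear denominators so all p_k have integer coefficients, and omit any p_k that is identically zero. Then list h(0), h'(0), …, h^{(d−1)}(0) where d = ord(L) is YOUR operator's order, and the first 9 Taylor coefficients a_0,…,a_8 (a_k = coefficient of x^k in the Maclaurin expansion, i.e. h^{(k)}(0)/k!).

L = 9 + (2 + 6·x + 6·x^2 + 2·x^3)·Dx + (1 + 4·x + 6·x^2 + 4·x^3 + x^4)·Dx^2  (order 2).
h: a_k = 2, 0, -9, 18, -81/4, 9, 819/40, -1377/20, 293553/2240, …
ICs: h(0) = 2, h′(0) = 0.

f: a_k = 2, 0, -9, 0, 27/4, 0, -81/40, 0, 729/2240, …
Substitute x→r, Dx→(1/r')Dx; clear ⇒ L₀.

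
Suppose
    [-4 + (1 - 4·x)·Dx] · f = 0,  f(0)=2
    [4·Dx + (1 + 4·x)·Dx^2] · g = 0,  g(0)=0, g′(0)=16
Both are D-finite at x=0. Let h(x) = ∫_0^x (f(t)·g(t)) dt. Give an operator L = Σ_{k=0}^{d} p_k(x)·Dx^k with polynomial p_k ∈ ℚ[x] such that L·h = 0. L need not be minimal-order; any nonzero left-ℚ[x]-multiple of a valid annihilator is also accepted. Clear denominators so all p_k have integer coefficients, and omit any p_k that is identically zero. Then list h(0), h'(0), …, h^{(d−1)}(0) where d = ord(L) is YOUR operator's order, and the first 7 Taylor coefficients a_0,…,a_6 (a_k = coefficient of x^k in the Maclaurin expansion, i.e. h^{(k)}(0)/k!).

f: a_k = 2, 8, 32, 128, 512, 2048, 8192, …
g: a_k = 0, 16, -32, 256/3, -256, 4096/5, -8192/3, …
L₀ := L_f ⊗_s L_g (sym. prod.), ord ≤ 2.
h=∫₀ˣh₀: take L = L₀·Dx.
L = 16·Dx + (4 + 48·x)·Dx^2 + (-1 + 16·x^2)·Dx^3  (order 3).
h: a_k = 0, 0, 16, 64/3, 320/3, 3584/15, 48128/45, …
ICs: h(0) = 0, h′(0) = 0, h′′(0) = 32.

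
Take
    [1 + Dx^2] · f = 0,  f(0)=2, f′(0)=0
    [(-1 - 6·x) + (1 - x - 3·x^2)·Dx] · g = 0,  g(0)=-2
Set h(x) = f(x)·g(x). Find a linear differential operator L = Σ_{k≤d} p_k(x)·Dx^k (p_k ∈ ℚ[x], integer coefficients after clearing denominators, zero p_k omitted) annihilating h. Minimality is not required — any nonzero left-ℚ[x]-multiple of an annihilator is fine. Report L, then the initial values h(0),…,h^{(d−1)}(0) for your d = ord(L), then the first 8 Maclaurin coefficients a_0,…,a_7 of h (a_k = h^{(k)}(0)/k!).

L = (5 + x + 3·x^2) + (2 + 12·x)·Dx + (-1 + x + 3·x^2)·Dx^2  (order 2).
h: a_k = -4, -4, -14, -26, -409/6, -877/6, -63119/180, -142049/180, …
ICs: h(0) = -4, h′(0) = -4.

f: a_k = 2, 0, -1, 0, 1/12, 0, -1/360, 0, …
g: a_k = -2, -2, -8, -14, -38, -80, -194, -434, …
L₀ := L_f ⊗_s L_g (sym. prod.), ord ≤ 2.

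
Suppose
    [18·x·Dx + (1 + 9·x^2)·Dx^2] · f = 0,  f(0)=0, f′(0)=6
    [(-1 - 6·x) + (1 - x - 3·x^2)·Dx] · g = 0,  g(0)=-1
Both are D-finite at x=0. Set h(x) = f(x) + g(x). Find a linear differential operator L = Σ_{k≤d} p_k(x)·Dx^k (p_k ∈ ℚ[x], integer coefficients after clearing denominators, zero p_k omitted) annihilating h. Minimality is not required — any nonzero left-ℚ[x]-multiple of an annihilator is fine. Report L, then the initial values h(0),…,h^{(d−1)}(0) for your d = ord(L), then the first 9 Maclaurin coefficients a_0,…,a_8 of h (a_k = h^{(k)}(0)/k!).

L = (72 - 288·x - 4428·x^2 - 9720·x^3 - 33534·x^4 - 13122·x^6)·Dx + (-30 - 180·x - 144·x^2 - 1728·x^3 - 9153·x^4 - 23814·x^5 - 2187·x^6 - 13122·x^7)·Dx^2 + (4 + 14·x + 114·x^2 - 36·x^3 + 459·x^4 - 1539·x^5 - 2430·x^6 - 729·x^7 - 2187·x^8)·Dx^3  (order 3).
h: a_k = -1, 5, -4, -25, -19, 286/5, -97, -5893/7, -508, …
ICs: h(0) = -1, h′(0) = 5, h′′(0) = -8.

f: a_k = 0, 6, 0, -18, 0, 486/5, 0, -4374/7, 0, …
g: a_k = -1, -1, -4, -7, -19, -40, -97, -217, -508, …
L₀ := lclm(L_f,L_g); ord L₀ ≤ 2+1.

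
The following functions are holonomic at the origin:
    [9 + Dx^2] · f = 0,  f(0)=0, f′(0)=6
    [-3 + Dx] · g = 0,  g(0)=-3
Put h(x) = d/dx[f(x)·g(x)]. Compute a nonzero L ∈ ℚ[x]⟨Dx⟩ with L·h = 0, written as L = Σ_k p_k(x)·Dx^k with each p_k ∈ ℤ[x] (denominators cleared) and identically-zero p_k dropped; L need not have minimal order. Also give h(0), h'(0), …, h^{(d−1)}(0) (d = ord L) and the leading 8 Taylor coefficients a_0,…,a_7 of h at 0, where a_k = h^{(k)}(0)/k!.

f: a_k = 0, 6, 0, -9, 0, 81/20, 0, -243/280, …
g: a_k = -3, -9, -27/2, -27/2, -81/8, -243/40, -243/80, -729/560, …
f·g: L₀ = L_f ⊗_s L_g, ord ≤ 2·1.
h₀' ⇒ L via d/dx closure of L₀.
L = 18 - 6·Dx + Dx^2  (order 2).
h: a_k = -18, -108, -162, 0, 243, 1458/5, 729/5, 0, …
ICs: h(0) = -18, h′(0) = -108.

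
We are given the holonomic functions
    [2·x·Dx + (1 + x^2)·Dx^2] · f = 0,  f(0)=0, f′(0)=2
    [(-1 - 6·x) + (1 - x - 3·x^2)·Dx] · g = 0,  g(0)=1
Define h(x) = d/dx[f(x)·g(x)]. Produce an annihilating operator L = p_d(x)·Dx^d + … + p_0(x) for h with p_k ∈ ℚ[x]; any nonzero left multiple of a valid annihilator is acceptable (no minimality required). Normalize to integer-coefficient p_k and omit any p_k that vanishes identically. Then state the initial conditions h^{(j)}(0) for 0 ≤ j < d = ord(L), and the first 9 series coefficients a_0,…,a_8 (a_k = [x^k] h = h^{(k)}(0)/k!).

L = (46 + 186·x^2 + 72·x^3 + 324·x^4) + (10 + 62·x + 42·x^2 + 186·x^3 + 72·x^4 + 216·x^5)·Dx + (-3 + 2·x - 2·x^2 + 14·x^3 + 28·x^4 + 12·x^5 + 27·x^6)·Dx^2  (order 2).
h: a_k = 2, 4, 22, 160/3, 536/3, 2272/5, 19178/15, 344272/105, 301774/35, …
ICs: h(0) = 2, h′(0) = 4.

f: a_k = 0, 2, 0, -2/3, 0, 2/5, 0, -2/7, 0, …
g: a_k = 1, 1, 4, 7, 19, 40, 97, 217, 508, …
Product ⇒ symmetric product L₀, ord ≤ 2.
Derive L from L₀ (diff closure).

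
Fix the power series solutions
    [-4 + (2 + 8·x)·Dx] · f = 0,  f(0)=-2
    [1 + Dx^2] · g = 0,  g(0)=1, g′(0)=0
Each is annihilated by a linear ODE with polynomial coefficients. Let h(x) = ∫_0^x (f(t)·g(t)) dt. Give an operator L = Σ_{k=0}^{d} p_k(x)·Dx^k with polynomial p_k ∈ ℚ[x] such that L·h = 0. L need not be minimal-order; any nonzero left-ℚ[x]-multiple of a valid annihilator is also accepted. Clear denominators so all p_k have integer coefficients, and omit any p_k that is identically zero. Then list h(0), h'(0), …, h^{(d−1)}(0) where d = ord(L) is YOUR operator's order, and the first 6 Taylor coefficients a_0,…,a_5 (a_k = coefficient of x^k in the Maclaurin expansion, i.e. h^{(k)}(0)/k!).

L = (13 + 8·x + 16·x^2)·Dx + (-4 - 16·x)·Dx^2 + (1 + 8·x + 16·x^2)·Dx^3  (order 3).
h: a_k = 0, -2, -2, 5/3, -3/2, 43/12, …
ICs: h(0) = 0, h′(0) = -2, h′′(0) = -4.

f: a_k = -2, -4, 4, -8, 20, -56, …
g: a_k = 1, 0, -1/2, 0, 1/24, 0, …
h₀=f·g: eliminate ⇒ L₀, order ≤ 1·2.
h=∫₀ˣh₀: take L = L₀·Dx.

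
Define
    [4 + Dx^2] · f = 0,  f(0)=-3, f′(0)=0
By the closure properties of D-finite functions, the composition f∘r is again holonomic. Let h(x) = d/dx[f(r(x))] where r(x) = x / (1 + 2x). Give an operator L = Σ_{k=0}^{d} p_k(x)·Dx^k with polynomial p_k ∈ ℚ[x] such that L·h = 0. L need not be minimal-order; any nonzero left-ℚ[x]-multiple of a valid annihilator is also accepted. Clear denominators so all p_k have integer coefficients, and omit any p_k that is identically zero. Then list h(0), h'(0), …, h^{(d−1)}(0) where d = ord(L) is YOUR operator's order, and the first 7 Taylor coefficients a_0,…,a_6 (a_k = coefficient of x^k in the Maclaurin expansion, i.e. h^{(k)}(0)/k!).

L = (28 + 96·x + 96·x^2) + (12 + 72·x + 144·x^2 + 96·x^3)·Dx + (1 + 8·x + 24·x^2 + 32·x^3 + 16·x^4)·Dx^2  (order 2).
h: a_k = 0, 12, -72, 280, -880, 12008/5, -29232/5, …
ICs: h(0) = 0, h′(0) = 12.

f: a_k = -3, 0, 6, 0, -2, 0, 4/15, …
Change of var in L_f (x↦r) gives L₀.
Derive L from L₀ (diff closure).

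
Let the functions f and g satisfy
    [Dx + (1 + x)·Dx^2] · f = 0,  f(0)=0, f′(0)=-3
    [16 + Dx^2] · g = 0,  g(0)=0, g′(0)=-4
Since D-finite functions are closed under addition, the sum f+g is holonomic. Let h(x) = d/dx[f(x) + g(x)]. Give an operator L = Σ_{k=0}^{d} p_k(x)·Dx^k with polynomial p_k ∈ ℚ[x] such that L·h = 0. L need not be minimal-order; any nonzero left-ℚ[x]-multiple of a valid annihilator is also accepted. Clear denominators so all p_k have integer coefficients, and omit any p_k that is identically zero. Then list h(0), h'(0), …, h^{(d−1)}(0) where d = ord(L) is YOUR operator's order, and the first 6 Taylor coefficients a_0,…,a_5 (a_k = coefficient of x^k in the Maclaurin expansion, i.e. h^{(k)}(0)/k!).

f: a_k = 0, -3, 3/2, -1, 3/4, -3/5, …
g: a_k = 0, -4, 0, 32/3, 0, -128/15, …
h₀=f+g: left-lcm gives L₀, ord ≤ 4.
Differentiate: ansatz ord ≤ ord L₀ ⇒ L.
L = (176 + 256·x + 128·x^2) + (144 + 400·x + 384·x^2 + 128·x^3)·Dx + (11 + 16·x + 8·x^2)·Dx^2 + (9 + 25·x + 24·x^2 + 8·x^3)·Dx^3  (order 3).
h: a_k = -7, 3, 29, 3, -137/3, 3, …
ICs: h(0) = -7, h′(0) = 3, h′′(0) = 58.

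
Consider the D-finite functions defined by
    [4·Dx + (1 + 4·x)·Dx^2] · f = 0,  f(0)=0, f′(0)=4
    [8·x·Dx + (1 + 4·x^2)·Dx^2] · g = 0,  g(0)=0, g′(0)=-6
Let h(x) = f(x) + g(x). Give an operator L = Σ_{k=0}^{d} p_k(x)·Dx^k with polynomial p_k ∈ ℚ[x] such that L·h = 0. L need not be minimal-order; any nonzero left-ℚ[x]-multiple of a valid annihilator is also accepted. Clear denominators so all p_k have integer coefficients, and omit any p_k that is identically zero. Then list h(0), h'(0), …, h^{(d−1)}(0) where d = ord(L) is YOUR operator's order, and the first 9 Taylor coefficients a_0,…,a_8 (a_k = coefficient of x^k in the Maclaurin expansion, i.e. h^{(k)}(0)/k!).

f: a_k = 0, 4, -8, 64/3, -64, 1024/5, -2048/3, 16384/7, -8192, …
g: a_k = 0, -6, 0, 8, 0, -96/5, 0, 384/7, 0, …
f+g: L₀ = lclm(L_f,L_g), ord ≤ 2+2.
L = (-8 - 96·x + 96·x^2 + 128·x^3)·Dx + (-10 - 16·x - 72·x^2 + 192·x^3 + 256·x^4)·Dx^2 + (-1 - 2·x + 8·x^2 + 8·x^3 + 48·x^4 + 64·x^5)·Dx^3  (order 3).
h: a_k = 0, -2, -8, 88/3, -64, 928/5, -2048/3, 16768/7, -8192, …
ICs: h(0) = 0, h′(0) = -2, h′′(0) = -16.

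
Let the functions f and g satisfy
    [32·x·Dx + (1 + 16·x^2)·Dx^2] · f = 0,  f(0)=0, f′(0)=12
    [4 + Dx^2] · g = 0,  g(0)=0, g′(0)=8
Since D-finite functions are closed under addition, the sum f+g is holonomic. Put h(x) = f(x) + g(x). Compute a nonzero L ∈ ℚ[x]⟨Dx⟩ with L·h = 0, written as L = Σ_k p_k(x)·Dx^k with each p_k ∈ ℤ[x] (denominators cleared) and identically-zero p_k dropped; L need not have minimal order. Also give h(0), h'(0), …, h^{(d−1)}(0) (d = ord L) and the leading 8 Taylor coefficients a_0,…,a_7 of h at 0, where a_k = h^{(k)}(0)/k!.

f: a_k = 0, 12, 0, -64, 0, 3072/5, 0, -49152/7, …
g: a_k = 0, 8, 0, -16/3, 0, 16/15, 0, -32/315, …
Weyl lclm of L_f,L_g ⇒ L₀ (ord ≤ 4).
L = (-6016·x + 102400·x^3 + 32768·x^5)·Dx + (-28 + 1216·x^2 + 27648·x^4 + 16384·x^6)·Dx^2 + (-1504·x + 25600·x^3 + 8192·x^5)·Dx^3 + (-7 + 304·x^2 + 6912·x^4 + 4096·x^6)·Dx^4  (order 4).
h: a_k = 0, 20, 0, -208/3, 0, 9232/15, 0, -2211872/315, …
ICs: h(0) = 0, h′(0) = 20, h′′(0) = 0, h′′′(0) = -416.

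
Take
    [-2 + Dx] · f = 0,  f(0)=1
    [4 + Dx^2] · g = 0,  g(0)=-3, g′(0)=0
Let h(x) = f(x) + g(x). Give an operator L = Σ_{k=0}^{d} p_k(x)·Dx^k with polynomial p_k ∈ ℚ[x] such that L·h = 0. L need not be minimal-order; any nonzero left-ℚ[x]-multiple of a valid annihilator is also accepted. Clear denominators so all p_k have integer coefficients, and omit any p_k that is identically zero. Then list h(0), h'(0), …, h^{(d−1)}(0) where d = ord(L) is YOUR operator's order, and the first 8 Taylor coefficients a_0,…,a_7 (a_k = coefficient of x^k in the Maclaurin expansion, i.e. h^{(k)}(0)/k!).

f: a_k = 1, 2, 2, 4/3, 2/3, 4/15, 4/45, 8/315, …
g: a_k = -3, 0, 6, 0, -2, 0, 4/15, 0, …
Sum ⇒ L₀ = lclm(L_f,L_g) in ℚ(x)⟨Dx⟩.
L = -8 + 4·Dx - 2·Dx^2 + Dx^3  (order 3).
h: a_k = -2, 2, 8, 4/3, -4/3, 4/15, 16/45, 8/315, …
ICs: h(0) = -2, h′(0) = 2, h′′(0) = 16.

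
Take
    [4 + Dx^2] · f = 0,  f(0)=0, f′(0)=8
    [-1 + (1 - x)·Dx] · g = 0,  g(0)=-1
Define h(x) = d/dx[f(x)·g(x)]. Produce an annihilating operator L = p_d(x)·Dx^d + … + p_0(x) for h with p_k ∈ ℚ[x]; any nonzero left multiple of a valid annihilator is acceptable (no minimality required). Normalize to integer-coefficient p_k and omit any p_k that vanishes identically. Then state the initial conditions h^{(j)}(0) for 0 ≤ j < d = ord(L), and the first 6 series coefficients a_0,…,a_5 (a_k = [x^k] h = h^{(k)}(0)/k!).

f: a_k = 0, 8, 0, -16/3, 0, 16/15, …
g: a_k = -1, -1, -1, -1, -1, -1, …
Sym-product of L_f,L_g gives L₀ (≤ ord 2).
Derive L from L₀ (diff closure).
L = (2 - 8·x + 4·x^2) + (-2 + 2·x)·Dx + (1 - 2·x + x^2)·Dx^2  (order 2).
h: a_k = -8, -16, -8, -32/3, -56/3, -112/5, …
ICs: h(0) = -8, h′(0) = -16.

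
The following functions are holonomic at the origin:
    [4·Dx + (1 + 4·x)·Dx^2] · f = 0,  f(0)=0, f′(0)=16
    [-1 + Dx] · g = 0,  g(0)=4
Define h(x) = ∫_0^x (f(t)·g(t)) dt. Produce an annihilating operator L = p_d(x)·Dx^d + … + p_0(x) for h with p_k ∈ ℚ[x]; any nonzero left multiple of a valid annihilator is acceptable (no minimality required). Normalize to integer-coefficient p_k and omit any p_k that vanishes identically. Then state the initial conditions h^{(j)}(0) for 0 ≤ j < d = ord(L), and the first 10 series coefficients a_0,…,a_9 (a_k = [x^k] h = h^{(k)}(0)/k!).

L = (-3 + 4·x)·Dx + (2 - 8·x)·Dx^2 + (1 + 4·x)·Dx^3  (order 3).
h: a_k = 0, 0, 32, -64/3, 184/3, -736/5, 2004/5, -72952/63, 2205587/630, -4436012/405, …
ICs: h(0) = 0, h′(0) = 0, h′′(0) = 64.

f: a_k = 0, 16, -32, 256/3, -256, 4096/5, -8192/3, 65536/7, -32768, 1048576/9, …
g: a_k = 4, 4, 2, 2/3, 1/6, 1/30, 1/180, 1/1260, 1/10080, 1/90720, …
h₀=f·g: eliminate ⇒ L₀, order ≤ 2·1.
∫: right-multiply L₀ by Dx.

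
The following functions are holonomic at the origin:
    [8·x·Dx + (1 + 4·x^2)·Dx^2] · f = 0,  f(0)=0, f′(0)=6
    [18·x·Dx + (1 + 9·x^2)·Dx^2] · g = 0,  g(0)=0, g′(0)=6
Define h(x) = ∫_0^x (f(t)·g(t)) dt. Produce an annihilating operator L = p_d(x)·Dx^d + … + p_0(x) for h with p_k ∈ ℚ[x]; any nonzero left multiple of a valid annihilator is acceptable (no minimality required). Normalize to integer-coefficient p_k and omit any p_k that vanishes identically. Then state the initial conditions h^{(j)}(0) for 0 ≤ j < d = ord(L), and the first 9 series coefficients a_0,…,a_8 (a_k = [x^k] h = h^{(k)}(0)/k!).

L = (-864·x - 18720·x^3 - 82944·x^5 + 134784·x^7 + 1119744·x^9)·Dx^2 + (-52 - 3036·x^2 - 33696·x^4 - 72576·x^6 + 471744·x^8 + 1679616·x^10)·Dx^3 + (-104·x - 2072·x^3 - 11232·x^5 + 13968·x^7 + 269568·x^9 + 559872·x^11)·Dx^4 + (-1 - 26·x^2 - 205·x^4 + 7380·x^8 + 33696·x^10 + 46656·x^12)·Dx^5  (order 5).
h: a_k = 0, 0, 0, 12, 0, -156/5, 0, 4212/35, 0, …
ICs: h(0) = 0, h′(0) = 0, h′′(0) = 0, h′′′(0) = 72, h′′′′(0) = 0.

f: a_k = 0, 6, 0, -8, 0, 96/5, 0, -384/7, 0, …
g: a_k = 0, 6, 0, -18, 0, 486/5, 0, -4374/7, 0, …
Product ⇒ symmetric product L₀, ord ≤ 4.
h=∫₀ˣh₀: take L = L₀·Dx.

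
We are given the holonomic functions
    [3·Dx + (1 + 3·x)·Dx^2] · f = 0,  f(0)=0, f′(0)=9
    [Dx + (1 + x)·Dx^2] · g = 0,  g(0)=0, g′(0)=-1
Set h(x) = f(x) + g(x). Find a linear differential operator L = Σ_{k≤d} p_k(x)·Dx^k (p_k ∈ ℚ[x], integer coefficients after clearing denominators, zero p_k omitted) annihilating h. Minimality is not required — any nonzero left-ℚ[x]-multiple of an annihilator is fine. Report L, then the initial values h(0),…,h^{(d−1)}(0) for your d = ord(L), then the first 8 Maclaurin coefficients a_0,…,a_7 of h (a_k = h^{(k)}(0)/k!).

f: a_k = 0, 9, -27/2, 27, -243/4, 729/5, -729/2, 6561/7, …
g: a_k = 0, -1, 1/2, -1/3, 1/4, -1/5, 1/6, -1/7, …
Weyl lclm of L_f,L_g ⇒ L₀ (ord ≤ 4).
L = 6·Dx + (8 + 12·x)·Dx^2 + (1 + 4·x + 3·x^2)·Dx^3  (order 3).
h: a_k = 0, 8, -13, 80/3, -121/2, 728/5, -1093/3, 6560/7, …
ICs: h(0) = 0, h′(0) = 8, h′′(0) = -26.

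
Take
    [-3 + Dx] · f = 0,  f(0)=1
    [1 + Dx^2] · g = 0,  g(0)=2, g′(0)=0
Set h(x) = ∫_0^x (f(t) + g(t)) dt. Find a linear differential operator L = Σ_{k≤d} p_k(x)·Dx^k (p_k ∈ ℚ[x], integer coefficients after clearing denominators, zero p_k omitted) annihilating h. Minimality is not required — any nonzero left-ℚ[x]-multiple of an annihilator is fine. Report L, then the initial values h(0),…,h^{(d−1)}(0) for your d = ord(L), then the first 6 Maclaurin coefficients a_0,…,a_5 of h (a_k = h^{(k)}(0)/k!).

f: a_k = 1, 3, 9/2, 9/2, 27/8, 81/40, …
g: a_k = 2, 0, -1, 0, 1/12, 0, …
f+g: L₀ = lclm(L_f,L_g), ord ≤ 1+2.
∫: right-multiply L₀ by Dx.
L = -3·Dx + Dx^2 - 3·Dx^3 + Dx^4  (order 4).
h: a_k = 0, 3, 3/2, 7/6, 9/8, 83/120, …
ICs: h(0) = 0, h′(0) = 3, h′′(0) = 3, h′′′(0) = 7.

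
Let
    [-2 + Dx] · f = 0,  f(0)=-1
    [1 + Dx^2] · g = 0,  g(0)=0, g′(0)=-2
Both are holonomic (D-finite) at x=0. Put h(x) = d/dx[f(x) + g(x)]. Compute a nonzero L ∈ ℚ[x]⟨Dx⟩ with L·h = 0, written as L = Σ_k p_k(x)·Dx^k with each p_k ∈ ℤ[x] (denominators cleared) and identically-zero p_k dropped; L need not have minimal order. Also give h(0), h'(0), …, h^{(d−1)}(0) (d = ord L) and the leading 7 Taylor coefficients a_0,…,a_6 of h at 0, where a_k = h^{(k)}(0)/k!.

L = 2 - Dx + 2·Dx^2 - Dx^3  (order 3).
h: a_k = -4, -4, -3, -8/3, -17/12, -8/15, -7/40, …
ICs: h(0) = -4, h′(0) = -4, h′′(0) = -6.

f: a_k = -1, -2, -2, -4/3, -2/3, -4/15, -4/45, …
g: a_k = 0, -2, 0, 1/3, 0, -1/60, 0, …
f+g: L₀ = lclm(L_f,L_g), ord ≤ 1+2.
Differentiate: ansatz ord ≤ ord L₀ ⇒ L.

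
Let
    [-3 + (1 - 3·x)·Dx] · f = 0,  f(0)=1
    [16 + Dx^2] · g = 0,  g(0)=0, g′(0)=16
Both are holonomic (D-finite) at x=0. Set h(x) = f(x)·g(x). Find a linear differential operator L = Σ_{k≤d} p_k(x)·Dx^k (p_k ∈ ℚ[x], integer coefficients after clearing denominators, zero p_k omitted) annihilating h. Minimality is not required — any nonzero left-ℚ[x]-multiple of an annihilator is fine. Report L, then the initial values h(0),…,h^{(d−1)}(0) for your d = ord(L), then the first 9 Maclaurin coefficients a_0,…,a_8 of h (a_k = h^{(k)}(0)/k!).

f: a_k = 1, 3, 9, 27, 81, 243, 729, 2187, 6561, …
g: a_k = 0, 16, 0, -128/3, 0, 512/15, 0, -4096/315, 0, …
L₀ := L_f ⊗_s L_g (sym. prod.), ord ≤ 2.
L = (-16 + 48·x) + 6·Dx + (-1 + 3·x)·Dx^2  (order 2).
h: a_k = 0, 16, 48, 304/3, 304, 14192/15, 14192/5, 2678192/315, 2678192/105, …
ICs: h(0) = 0, h′(0) = 16.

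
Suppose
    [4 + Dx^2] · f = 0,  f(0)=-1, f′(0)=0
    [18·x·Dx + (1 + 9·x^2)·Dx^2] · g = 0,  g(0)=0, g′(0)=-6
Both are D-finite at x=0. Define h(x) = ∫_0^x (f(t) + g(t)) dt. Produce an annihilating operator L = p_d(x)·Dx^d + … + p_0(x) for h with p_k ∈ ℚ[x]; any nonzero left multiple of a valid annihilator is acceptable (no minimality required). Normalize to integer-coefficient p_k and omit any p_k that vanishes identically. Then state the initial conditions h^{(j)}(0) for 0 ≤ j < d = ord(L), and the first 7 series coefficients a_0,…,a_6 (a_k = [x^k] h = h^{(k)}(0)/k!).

f: a_k = -1, 0, 2, 0, -2/3, 0, 4/45, …
g: a_k = 0, -6, 0, 18, 0, -486/5, 0, …
L₀ := lclm(L_f,L_g); ord L₀ ≤ 2+2.
Integrate: L := L₀·Dx.
L = (-3744·x + 37584·x^3 + 11664·x^5)·Dx^2 + (-28 + 864·x^2 + 10692·x^4 + 5832·x^6)·Dx^3 + (-936·x + 9396·x^3 + 2916·x^5)·Dx^4 + (-7 + 216·x^2 + 2673·x^4 + 1458·x^6)·Dx^5  (order 5).
h: a_k = 0, -1, -3, 2/3, 9/2, -2/15, -81/5, …
ICs: h(0) = 0, h′(0) = -1, h′′(0) = -6, h′′′(0) = 4, h′′′′(0) = 108.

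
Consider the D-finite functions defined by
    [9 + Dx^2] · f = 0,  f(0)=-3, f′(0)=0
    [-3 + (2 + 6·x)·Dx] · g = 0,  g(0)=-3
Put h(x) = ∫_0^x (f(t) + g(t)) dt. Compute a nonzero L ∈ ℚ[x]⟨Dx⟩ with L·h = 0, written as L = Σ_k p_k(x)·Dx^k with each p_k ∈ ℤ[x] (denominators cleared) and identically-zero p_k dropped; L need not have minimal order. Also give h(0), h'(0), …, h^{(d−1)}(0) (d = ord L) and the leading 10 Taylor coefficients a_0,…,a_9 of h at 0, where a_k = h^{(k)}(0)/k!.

L = (-63 - 216·x - 324·x^2)·Dx + (18 + 198·x + 648·x^2 + 648·x^3)·Dx^2 + (-7 - 24·x - 36·x^2)·Dx^3 + (2 + 22·x + 72·x^2 + 72·x^3)·Dx^4  (order 4).
h: a_k = 0, -6, -9/4, 45/8, -81/64, -81/640, -1701/512, 245187/35840, -216513/16384, 32775597/1146880, …
ICs: h(0) = 0, h′(0) = -6, h′′(0) = -9/2, h′′′(0) = 135/4.

f: a_k = -3, 0, 27/2, 0, -81/8, 0, 243/80, 0, -2187/4480, 0, …
g: a_k = -3, -9/2, 27/8, -81/16, 1215/128, -5103/256, 45927/1024, -216513/2048, 8444007/32768, -42220035/65536, …
Weyl lclm of L_f,L_g ⇒ L₀ (ord ≤ 3).
∫: right-multiply L₀ by Dx.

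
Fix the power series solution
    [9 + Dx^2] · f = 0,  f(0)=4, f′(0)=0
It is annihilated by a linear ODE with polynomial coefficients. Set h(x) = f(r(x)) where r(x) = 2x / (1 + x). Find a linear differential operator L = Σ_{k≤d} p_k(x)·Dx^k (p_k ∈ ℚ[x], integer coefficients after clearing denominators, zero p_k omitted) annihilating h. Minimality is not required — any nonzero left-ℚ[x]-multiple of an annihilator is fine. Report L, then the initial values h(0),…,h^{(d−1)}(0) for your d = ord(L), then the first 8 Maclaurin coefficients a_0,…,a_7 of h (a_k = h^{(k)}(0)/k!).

L = 36 + (2 + 6·x + 6·x^2 + 2·x^3)·Dx + (1 + 4·x + 6·x^2 + 4·x^3 + x^4)·Dx^2  (order 2).
h: a_k = 4, 0, -72, 144, 0, -576, 7704/5, -11664/5, …
ICs: h(0) = 4, h′(0) = 0.

f: a_k = 4, 0, -18, 0, 27/2, 0, -81/20, 0, …
Substitute x→r, Dx→(1/r')Dx; clear ⇒ L₀.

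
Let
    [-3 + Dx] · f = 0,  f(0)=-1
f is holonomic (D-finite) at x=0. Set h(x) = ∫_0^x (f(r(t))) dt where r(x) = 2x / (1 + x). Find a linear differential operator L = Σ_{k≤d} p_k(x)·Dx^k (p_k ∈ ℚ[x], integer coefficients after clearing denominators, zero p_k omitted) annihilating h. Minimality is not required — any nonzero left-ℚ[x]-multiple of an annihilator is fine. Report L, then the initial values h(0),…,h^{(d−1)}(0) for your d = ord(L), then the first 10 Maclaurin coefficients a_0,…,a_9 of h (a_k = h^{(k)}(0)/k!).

L = -6·Dx + (1 + 2·x + x^2)·Dx^2  (order 2).
h: a_k = 0, -1, -3, -4, -3/2, 6/5, 1/5, -24/35, 57/140, 4/105, …
ICs: h(0) = 0, h′(0) = -1.

f: a_k = -1, -3, -9/2, -9/2, -27/8, -81/40, -81/80, -243/560, -729/4480, -243/4480, …
Change of var in L_f (x↦r) gives L₀.
h=∫h₀ ⇒ L = L₀·Dx.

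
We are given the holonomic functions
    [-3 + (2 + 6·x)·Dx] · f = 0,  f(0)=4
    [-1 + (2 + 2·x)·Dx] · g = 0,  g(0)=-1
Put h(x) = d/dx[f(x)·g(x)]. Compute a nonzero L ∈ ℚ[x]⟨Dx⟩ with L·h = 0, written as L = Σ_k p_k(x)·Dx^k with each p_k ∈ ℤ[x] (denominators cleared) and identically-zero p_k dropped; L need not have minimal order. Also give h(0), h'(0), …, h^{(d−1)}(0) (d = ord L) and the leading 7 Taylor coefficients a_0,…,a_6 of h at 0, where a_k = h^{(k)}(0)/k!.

L = -1 + (-2 - 11·x - 18·x^2 - 9·x^3)·Dx  (order 1).
h: a_k = -8, 4, -12, 34, -95, 531/2, -1491/2, …
ICs: h(0) = -8.

f: a_k = 4, 6, -9/2, 27/4, -405/32, 1701/64, -15309/256, …
g: a_k = -1, -1/2, 1/8, -1/16, 5/128, -7/256, 21/1024, …
Sym-product of L_f,L_g gives L₀ (≤ ord 1).
Derive L from L₀ (diff closure).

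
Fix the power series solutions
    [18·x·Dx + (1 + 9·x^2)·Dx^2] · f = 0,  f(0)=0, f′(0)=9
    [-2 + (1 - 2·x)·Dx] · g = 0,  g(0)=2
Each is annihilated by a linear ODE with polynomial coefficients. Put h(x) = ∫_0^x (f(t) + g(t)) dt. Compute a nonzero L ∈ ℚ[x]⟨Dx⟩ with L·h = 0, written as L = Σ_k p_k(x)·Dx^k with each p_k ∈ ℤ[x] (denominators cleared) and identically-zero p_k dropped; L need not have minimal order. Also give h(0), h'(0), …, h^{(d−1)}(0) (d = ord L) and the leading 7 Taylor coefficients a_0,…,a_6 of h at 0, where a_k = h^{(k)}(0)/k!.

L = (36 - 288·x - 972·x^2)·Dx^2 + (-21 + 36·x - 9·x^2 - 972·x^3)·Dx^3 + (2 + 5·x + 45·x^3 - 162·x^4)·Dx^4  (order 4).
h: a_k = 0, 2, 13/2, 8/3, -11/4, 32/5, 1049/30, …
ICs: h(0) = 0, h′(0) = 2, h′′(0) = 13, h′′′(0) = 16.

f: a_k = 0, 9, 0, -27, 0, 729/5, 0, …
g: a_k = 2, 4, 8, 16, 32, 64, 128, …
Weyl lclm of L_f,L_g ⇒ L₀ (ord ≤ 3).
∫: right-multiply L₀ by Dx.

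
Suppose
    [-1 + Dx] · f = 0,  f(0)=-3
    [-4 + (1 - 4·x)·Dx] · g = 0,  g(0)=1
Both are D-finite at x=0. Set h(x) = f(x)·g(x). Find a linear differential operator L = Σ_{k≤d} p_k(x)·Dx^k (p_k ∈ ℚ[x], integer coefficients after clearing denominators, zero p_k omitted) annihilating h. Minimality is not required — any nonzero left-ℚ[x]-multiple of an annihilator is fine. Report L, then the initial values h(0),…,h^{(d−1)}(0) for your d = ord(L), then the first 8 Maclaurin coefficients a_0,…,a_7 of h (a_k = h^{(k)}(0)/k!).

L = (5 - 4·x) + (-1 + 4·x)·Dx  (order 1).
h: a_k = -3, -15, -123/2, -493/2, -7889/8, -157781/40, -757349/48, -106028861/1680, …
ICs: h(0) = -3.

f: a_k = -3, -3, -3/2, -1/2, -1/8, -1/40, -1/240, -1/1680, …
g: a_k = 1, 4, 16, 64, 256, 1024, 4096, 16384, …
h₀=f·g: eliminate ⇒ L₀, order ≤ 1·1.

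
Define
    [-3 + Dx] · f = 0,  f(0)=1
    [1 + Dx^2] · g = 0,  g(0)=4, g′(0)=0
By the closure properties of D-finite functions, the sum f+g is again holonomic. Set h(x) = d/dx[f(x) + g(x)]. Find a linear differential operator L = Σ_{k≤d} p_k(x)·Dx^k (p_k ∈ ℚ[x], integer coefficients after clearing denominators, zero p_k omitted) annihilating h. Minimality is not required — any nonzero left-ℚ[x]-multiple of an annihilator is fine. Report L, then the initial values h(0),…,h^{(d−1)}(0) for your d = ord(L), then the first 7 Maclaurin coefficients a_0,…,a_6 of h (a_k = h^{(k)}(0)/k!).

L = 3 - Dx + 3·Dx^2 - Dx^3  (order 3).
h: a_k = 3, 5, 27/2, 85/6, 81/8, 145/24, 243/80, …
ICs: h(0) = 3, h′(0) = 5, h′′(0) = 27.

f: a_k = 1, 3, 9/2, 9/2, 27/8, 81/40, 81/80, …
g: a_k = 4, 0, -2, 0, 1/6, 0, -1/180, …
Weyl lclm of L_f,L_g ⇒ L₀ (ord ≤ 3).
Differentiate: ansatz ord ≤ ord L₀ ⇒ L.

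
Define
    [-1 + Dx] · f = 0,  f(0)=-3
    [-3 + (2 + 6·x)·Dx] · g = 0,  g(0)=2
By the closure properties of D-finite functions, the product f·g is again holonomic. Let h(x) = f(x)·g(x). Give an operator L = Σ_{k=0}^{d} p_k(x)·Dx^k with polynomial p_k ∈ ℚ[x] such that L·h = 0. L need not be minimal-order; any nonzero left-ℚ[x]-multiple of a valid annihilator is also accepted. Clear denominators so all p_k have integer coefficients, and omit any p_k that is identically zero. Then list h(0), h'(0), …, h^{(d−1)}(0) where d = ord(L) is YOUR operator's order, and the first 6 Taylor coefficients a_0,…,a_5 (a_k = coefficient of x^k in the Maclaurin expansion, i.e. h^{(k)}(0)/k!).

f: a_k = -3, -3, -3/2, -1/2, -1/8, -1/40, …
g: a_k = 2, 3, -9/4, 27/8, -405/64, 1701/128, …
Sym-product of L_f,L_g gives L₀ (≤ ord 1).
L = (-5 - 6·x) + (2 + 6·x)·Dx  (order 1).
h: a_k = -6, -15, -21/4, -71/8, 671/64, -16157/640, …
ICs: h(0) = -6.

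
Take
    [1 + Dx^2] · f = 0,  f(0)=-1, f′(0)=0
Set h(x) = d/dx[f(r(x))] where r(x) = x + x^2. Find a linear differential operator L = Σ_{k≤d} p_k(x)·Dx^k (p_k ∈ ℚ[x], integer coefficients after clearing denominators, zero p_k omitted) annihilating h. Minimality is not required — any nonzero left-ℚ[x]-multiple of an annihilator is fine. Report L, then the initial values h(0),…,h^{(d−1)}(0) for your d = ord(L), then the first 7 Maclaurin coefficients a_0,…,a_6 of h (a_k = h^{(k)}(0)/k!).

f: a_k = -1, 0, 1/2, 0, -1/24, 0, 1/720, …
h₀=f(r): pull back L_f along r ⇒ L₀.
h₀' ⇒ L via d/dx closure of L₀.
L = (13 + 8·x + 24·x^2 + 32·x^3 + 16·x^4) + (-6 - 12·x)·Dx + (1 + 4·x + 4·x^2)·Dx^2  (order 2).
h: a_k = 0, 1, 3, 11/6, -5/6, -179/120, -133/120, …
ICs: h(0) = 0, h′(0) = 1.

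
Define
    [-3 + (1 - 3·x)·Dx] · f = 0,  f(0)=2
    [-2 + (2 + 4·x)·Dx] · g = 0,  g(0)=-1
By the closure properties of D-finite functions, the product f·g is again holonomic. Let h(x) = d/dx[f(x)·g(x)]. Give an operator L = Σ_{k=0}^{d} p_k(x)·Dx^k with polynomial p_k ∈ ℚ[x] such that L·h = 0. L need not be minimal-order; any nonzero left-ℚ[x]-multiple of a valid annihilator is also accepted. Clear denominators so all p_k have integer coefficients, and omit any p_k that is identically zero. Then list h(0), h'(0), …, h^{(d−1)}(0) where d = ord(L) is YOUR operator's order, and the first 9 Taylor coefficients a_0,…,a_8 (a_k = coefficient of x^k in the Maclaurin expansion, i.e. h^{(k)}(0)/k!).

L = (23 + 72·x + 27·x^2) + (-4 + x + 27·x^2 + 18·x^3)·Dx  (order 1).
h: a_k = -8, -46, -210, -835, -3140, -45153/4, -158151/4, -1084035/8, -7318845/16, …
ICs: h(0) = -8.

f: a_k = 2, 6, 18, 54, 162, 486, 1458, 4374, 13122, …
g: a_k = -1, -1, 1/2, -1/2, 5/8, -7/8, 21/16, -33/16, 429/128, …
Sym-product of L_f,L_g gives L₀ (≤ ord 1).
h=h₀': d/dx-closure on L₀ ⇒ L.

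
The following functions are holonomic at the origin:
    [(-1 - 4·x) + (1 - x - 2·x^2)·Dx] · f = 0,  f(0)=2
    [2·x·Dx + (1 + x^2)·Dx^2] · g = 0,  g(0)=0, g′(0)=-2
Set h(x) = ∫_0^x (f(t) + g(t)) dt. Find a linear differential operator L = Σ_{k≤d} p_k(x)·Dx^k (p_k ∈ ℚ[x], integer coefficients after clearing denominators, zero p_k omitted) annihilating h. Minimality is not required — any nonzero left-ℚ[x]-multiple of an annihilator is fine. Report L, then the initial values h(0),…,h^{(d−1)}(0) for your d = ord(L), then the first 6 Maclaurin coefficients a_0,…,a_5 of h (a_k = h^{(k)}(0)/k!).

f: a_k = 2, 2, 6, 10, 22, 42, …
g: a_k = 0, -2, 0, 2/3, 0, -2/5, …
f+g: L₀ = lclm(L_f,L_g), ord ≤ 1+2.
h=∫₀ˣh₀: take L = L₀·Dx.
L = (-6 + 24·x + 162·x^2 + 240·x^3 + 384·x^4 + 48·x^6)·Dx^2 + (16 + 74·x + 88·x^2 + 226·x^3 + 212·x^4 + 304·x^5 + 12·x^6 + 48·x^7)·Dx^3 + (-3 - 4·x - 8·x^2 + 28·x^3 + 27·x^4 + 36·x^5 + 40·x^6 + 4·x^7 + 8·x^8)·Dx^4  (order 4).
h: a_k = 0, 2, 0, 2, 8/3, 22/5, …
ICs: h(0) = 0, h′(0) = 2, h′′(0) = 0, h′′′(0) = 12.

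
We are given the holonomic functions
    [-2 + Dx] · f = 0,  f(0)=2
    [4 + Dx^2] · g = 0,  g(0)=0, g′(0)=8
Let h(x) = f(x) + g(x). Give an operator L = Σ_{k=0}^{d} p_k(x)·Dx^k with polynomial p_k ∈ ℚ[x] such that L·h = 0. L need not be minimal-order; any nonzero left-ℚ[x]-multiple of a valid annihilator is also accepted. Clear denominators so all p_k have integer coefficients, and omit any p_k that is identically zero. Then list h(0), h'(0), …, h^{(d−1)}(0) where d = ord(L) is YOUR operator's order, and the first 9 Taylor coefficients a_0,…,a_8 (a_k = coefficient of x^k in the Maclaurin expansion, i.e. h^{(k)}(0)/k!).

f: a_k = 2, 4, 4, 8/3, 4/3, 8/15, 8/45, 16/315, 4/315, …
g: a_k = 0, 8, 0, -16/3, 0, 16/15, 0, -32/315, 0, …
Weyl lclm of L_f,L_g ⇒ L₀ (ord ≤ 3).
L = -8 + 4·Dx - 2·Dx^2 + Dx^3  (order 3).
h: a_k = 2, 12, 4, -8/3, 4/3, 8/5, 8/45, -16/315, 4/315, …
ICs: h(0) = 2, h′(0) = 12, h′′(0) = 8.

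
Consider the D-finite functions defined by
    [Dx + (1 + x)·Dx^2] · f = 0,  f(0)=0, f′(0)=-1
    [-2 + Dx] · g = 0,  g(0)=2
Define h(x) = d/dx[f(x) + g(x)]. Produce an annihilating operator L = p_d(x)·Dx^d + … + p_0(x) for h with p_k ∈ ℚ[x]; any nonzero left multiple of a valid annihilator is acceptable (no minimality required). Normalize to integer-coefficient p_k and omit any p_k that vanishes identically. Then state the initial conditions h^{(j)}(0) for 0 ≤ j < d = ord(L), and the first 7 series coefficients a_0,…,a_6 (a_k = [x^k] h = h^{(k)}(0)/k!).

f: a_k = 0, -1, 1/2, -1/3, 1/4, -1/5, 1/6, …
g: a_k = 2, 4, 4, 8/3, 4/3, 8/15, 8/45, …
Sum ⇒ L₀ = lclm(L_f,L_g) in ℚ(x)⟨Dx⟩.
Derive L from L₀ (diff closure).
L = (-8 - 4·x) + (-2 - 8·x - 4·x^2)·Dx + (3 + 5·x + 2·x^2)·Dx^2  (order 2).
h: a_k = 3, 9, 7, 19/3, 5/3, 31/15, -29/45, …
ICs: h(0) = 3, h′(0) = 9.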